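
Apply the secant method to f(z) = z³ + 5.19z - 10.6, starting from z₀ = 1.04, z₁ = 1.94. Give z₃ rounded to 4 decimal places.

1.4395

Secant update: z_(k+1) = z_k − f(z_k)·(z_k − z_(k-1))/(f(z_k) − f(z_(k-1))).
f(z_0) = -4.077536, f(z_1) = 6.769984
z_2 = 1.940000 - (6.769984)·(1.940000 - 1.040000)/(6.769984 - (-4.077536)) = 1.378306; f(z_2) = -0.828185
z_3 = 1.378306 - (-0.828185)·(1.378306 - 1.940000)/(-0.828185 - (6.769984)) = 1.439530; f(z_3) = -0.145783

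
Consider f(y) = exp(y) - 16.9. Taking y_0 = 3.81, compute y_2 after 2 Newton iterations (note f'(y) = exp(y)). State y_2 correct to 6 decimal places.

y_0 = 3.810000: f = 28.250439, f' = 45.150439 → y_1 = 3.810000 - (28.250439)/(45.150439) = 3.184304
y_1 = 3.184304: f = 7.250479, f' = 24.150479 → y_2 = 3.184304 - (7.250479)/(24.150479) = 2.884083

2.884083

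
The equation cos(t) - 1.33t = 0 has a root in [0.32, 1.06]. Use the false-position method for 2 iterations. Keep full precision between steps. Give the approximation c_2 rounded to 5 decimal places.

0.61233

False-position update: c = (a·f(b) − b·f(a))/(f(b) − f(a)); replace the endpoint whose sign matches f(c).
f(0.320000) = 0.523635, f(1.060000) = -0.920928
step 1: c = 0.588240, f(c) = 0.049559 > 0 → new bracket [0.588240, 1.060000]
step 2: c = 0.612331, f(c) = 0.003910 > 0 → new bracket [0.612331, 1.060000]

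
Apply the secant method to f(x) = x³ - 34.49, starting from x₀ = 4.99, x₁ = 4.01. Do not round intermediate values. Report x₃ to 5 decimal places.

3.30543

f(x_0) = 89.761499, f(x_1) = 29.991201
x_2 = 4.010000 - (29.991201)·(4.010000 - 4.990000)/(29.991201 - (89.761499)) = 3.518261; f(x_2) = 9.059605
x_3 = 3.518261 - (9.059605)·(3.518261 - 4.010000)/(9.059605 - (29.991201)) = 3.305427; f(x_3) = 1.624590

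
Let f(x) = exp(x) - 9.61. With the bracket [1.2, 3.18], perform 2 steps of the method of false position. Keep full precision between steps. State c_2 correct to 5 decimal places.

f(1.200000) = -6.289883, f(3.180000) = 14.436754
step 1: c = 1.800868, f(c) = -3.555100 < 0 → new bracket [1.800868, 3.180000]
step 2: c = 2.073377, f(c) = -1.658366 < 0 → new bracket [2.073377, 3.180000]

2.07338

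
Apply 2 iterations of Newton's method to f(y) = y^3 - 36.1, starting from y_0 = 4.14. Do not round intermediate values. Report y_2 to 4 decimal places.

Newton update: y ← y − f(y)/f'(y).
f'(y) = 3y^2
y_0 = 4.140000: f = 34.857944, f' = 51.418800 → y_1 = 4.140000 - (34.857944)/(51.418800) = 3.462078
y_1 = 3.462078: f = 5.396406, f' = 35.957949 → y_2 = 3.462078 - (5.396406)/(35.957949) = 3.312002

3.3120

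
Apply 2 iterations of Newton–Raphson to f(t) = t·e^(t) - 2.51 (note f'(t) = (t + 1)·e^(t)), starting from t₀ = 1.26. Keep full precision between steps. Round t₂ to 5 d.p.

0.96291

t_0 = 1.260000: f = 1.932031, f' = 7.967453 → t_1 = 1.260000 - (1.932031)/(7.967453) = 1.017510
t_1 = 1.017510: f = 0.304734, f' = 5.581030 → t_2 = 1.017510 - (0.304734)/(5.581030) = 0.962908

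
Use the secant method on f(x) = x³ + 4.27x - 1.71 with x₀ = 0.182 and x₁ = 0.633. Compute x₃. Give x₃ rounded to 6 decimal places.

Secant update: x_(k+1) = x_k − f(x_k)·(x_k − x_(k-1))/(f(x_k) − f(x_(k-1))).
f(x_0) = -0.926831, f(x_1) = 1.246546
x_2 = 0.633000 - (1.246546)·(0.633000 - 0.182000)/(1.246546 - (-0.926831)) = 0.374328; f(x_2) = -0.059169
x_3 = 0.374328 - (-0.059169)·(0.374328 - 0.633000)/(-0.059169 - (1.246546)) = 0.386050; f(x_3) = -0.004033

0.386050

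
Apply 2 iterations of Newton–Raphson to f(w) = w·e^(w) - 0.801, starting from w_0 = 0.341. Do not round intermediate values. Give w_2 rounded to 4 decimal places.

f'(w) = (w + 1)·e^(w)
w_0 = 0.341000: f = -0.321434, f' = 1.885920 → w_1 = 0.341000 - (-0.321434)/(1.885920) = 0.511439
w_1 = 0.511439: f = 0.051920, f' = 2.520609 → w_2 = 0.511439 - (0.051920)/(2.520609) = 0.490840

0.4908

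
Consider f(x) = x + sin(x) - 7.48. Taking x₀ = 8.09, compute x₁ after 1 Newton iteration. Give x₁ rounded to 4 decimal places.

f'(x) = 1 + cos(x)
x_0 = 8.090000: f = 1.582277, f' = 0.766167 → x_1 = 8.090000 - (1.582277)/(0.766167) = 6.024814

6.0248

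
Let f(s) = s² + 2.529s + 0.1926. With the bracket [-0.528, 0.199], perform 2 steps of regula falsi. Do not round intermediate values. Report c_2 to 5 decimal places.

False-position update: c = (a·f(b) − b·f(a))/(f(b) − f(a)); replace the endpoint whose sign matches f(c).
f(-0.528000) = -0.863928, f(0.199000) = 0.735472
step 1: c = -0.135305, f(c) = -0.131280 < 0 → new bracket [-0.135305, 0.199000]
step 2: c = -0.084671, f(c) = -0.014364 < 0 → new bracket [-0.084671, 0.199000]

-0.08467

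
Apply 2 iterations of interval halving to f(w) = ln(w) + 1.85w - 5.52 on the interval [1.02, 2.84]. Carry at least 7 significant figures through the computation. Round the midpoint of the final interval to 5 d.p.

f(1.020000) = -3.613197, f(2.840000) = 0.777804 (opposite signs)
step 1: m = 1.930000, f(m) = -1.291980 < 0 → root in [1.930000, 2.840000]
step 2: m = 2.385000, f(m) = -0.238551 < 0 → root in [2.385000, 2.840000]
Midpoint of [2.385000, 2.840000] = 2.612500

2.61250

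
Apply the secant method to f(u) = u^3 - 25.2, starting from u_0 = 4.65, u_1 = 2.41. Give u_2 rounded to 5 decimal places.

Secant update: u_(k+1) = u_k − f(u_k)·(u_k − u_(k-1))/(f(u_k) − f(u_(k-1))).
f(u_0) = 75.344625, f(u_1) = -11.202479
u_2 = 2.410000 - (-11.202479)·(2.410000 - 4.650000)/(-11.202479 - (75.344625)) = 2.699941; f(u_2) = -5.518291

2.69994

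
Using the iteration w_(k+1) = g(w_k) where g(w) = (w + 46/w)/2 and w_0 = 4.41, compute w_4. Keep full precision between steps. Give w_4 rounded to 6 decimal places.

w_1 = g(4.410000) = 7.420420
w_2 = g(7.420420) = 6.809765
w_3 = g(6.809765) = 6.782385
w_4 = g(6.782385) = 6.782330

6.782330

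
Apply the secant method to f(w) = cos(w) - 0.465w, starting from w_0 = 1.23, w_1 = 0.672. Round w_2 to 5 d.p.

Secant update: w_(k+1) = w_k − f(w_k)·(w_k − w_(k-1))/(f(w_k) − f(w_(k-1))).
f(w_0) = -0.237712, f(w_1) = 0.470098
w_2 = 0.672000 - (0.470098)·(0.672000 - 1.230000)/(0.470098 - (-0.237712)) = 1.042600; f(w_2) = 0.019167

1.04260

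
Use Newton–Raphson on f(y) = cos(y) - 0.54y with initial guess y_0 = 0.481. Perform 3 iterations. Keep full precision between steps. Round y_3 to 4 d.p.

1.0002

Newton update: y ← y − f(y)/f'(y).
f'(y) = -sin(y) - 0.54
y_0 = 0.481000: f = 0.626793, f' = -1.002666 → y_1 = 0.481000 - (0.626793)/(-1.002666) = 1.106126
y_1 = 1.106126: f = -0.149180, f' = -1.433969 → y_2 = 1.106126 - (-0.149180)/(-1.433969) = 1.002093
y_2 = 1.002093: f = -0.002590, f' = -1.382600 → y_3 = 1.002093 - (-0.002590)/(-1.382600) = 1.000220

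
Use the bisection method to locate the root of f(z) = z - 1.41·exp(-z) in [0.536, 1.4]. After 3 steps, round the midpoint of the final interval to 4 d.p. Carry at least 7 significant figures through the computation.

0.6980

f(0.536000) = -0.288968, f(1.400000) = 1.052298 (opposite signs)
step 1: m = 0.968000, f(m) = 0.432423 > 0 → root in [0.536000, 0.968000]
step 2: m = 0.752000, f(m) = 0.087294 > 0 → root in [0.536000, 0.752000]
step 3: m = 0.644000, f(m) = -0.096514 < 0 → root in [0.644000, 0.752000]
Midpoint of [0.644000, 0.752000] = 0.698000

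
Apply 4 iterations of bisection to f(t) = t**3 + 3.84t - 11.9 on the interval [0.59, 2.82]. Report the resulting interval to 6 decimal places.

f(0.590000) = -9.429021, f(2.820000) = 21.354568 (opposite signs)
step 1: m = 1.705000, f(m) = -0.396322 < 0 → root in [1.705000, 2.820000]
step 2: m = 2.262500, f(m) = 8.369525 > 0 → root in [1.705000, 2.262500]
step 3: m = 1.983750, f(m) = 3.524180 > 0 → root in [1.705000, 1.983750]
step 4: m = 1.844375, f(m) = 1.456446 > 0 → root in [1.705000, 1.844375]

[1.705000, 1.844375]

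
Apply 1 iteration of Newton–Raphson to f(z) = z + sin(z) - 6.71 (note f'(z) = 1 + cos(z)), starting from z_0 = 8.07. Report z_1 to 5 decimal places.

5.09573

z_0 = 8.070000: f = 2.336759, f' = 0.785658 → z_1 = 8.070000 - (2.336759)/(0.785658) = 5.095730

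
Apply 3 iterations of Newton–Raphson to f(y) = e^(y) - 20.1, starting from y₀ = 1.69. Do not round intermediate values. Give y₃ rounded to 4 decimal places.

3.1705

f'(y) = e^(y)
y_0 = 1.690000: f = -14.680519, f' = 5.419481 → y_1 = 1.690000 - (-14.680519)/(5.419481) = 4.398842
y_1 = 4.398842: f = 61.256638, f' = 81.356638 → y_2 = 4.398842 - (61.256638)/(81.356638) = 3.645903
y_2 = 3.645903: f = 18.217350, f' = 38.317350 → y_3 = 3.645903 - (18.217350)/(38.317350) = 3.170469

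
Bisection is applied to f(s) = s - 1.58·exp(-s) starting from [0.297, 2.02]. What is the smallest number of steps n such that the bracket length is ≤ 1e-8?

Initial width b − a = 2.02 − 0.297 = 1.723000.
After n steps the width is (b−a)/2^n; need (b−a)/2^n ≤ 1e-8.
So n ≥ log₂(1.723000/1e-8) = log₂(172300000.0000) ≈ 27.3603.
Hence n = 28.

28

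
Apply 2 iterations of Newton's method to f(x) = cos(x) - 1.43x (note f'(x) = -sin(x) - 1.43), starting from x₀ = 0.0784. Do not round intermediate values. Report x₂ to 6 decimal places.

x_0 = 0.078400: f = 0.884816, f' = -1.508320 → x_1 = 0.078400 - (0.884816)/(-1.508320) = 0.665024
x_1 = 0.665024: f = -0.164082, f' = -2.047078 → x_2 = 0.665024 - (-0.164082)/(-2.047078) = 0.584870

0.584870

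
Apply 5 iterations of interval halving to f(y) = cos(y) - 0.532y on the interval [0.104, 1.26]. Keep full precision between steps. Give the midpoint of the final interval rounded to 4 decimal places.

0.9891

f(0.104000) = 0.939269, f(1.260000) = -0.364503 (opposite signs)
step 1: m = 0.682000, f(m) = 0.413490 > 0 → root in [0.682000, 1.260000]
step 2: m = 0.971000, f(m) = 0.047902 > 0 → root in [0.971000, 1.260000]
step 3: m = 1.115500, f(m) = -0.153718 < 0 → root in [0.971000, 1.115500]
step 4: m = 1.043250, f(m) = -0.051594 < 0 → root in [0.971000, 1.043250]
step 5: m = 1.007125, f(m) = -0.001497 < 0 → root in [0.971000, 1.007125]
Midpoint of [0.971000, 1.007125] = 0.989063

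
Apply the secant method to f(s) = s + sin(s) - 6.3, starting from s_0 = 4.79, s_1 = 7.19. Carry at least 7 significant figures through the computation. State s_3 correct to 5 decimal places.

6.29579

f(s_0) = -2.506990, f(s_1) = 1.677545
s_2 = 7.190000 - (1.677545)·(7.190000 - 4.790000)/(1.677545 - (-2.506990)) = 6.227860; f(s_2) = -0.127437
s_3 = 6.227860 - (-0.127437)·(6.227860 - 7.190000)/(-0.127437 - (1.677545)) = 6.295790; f(s_3) = 0.008394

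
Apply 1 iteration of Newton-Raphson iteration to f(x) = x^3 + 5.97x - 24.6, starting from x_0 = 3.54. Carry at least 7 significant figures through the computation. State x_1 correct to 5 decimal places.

f'(x) = 3x^2 + 5.97
x_0 = 3.540000: f = 40.895664, f' = 43.564800 → x_1 = 3.540000 - (40.895664)/(43.564800) = 2.601268

2.60127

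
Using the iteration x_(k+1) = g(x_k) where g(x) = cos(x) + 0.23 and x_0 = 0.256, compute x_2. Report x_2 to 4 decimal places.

x_1 = g(0.256000) = 1.197411
x_2 = g(1.197411) = 0.594770

0.5948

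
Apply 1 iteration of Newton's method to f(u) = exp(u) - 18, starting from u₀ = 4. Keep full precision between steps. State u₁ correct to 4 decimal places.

3.3297

Newton update: u ← u − f(u)/f'(u).
f'(u) = exp(u)
u_0 = 4.000000: f = 36.598150, f' = 54.598150 → u_1 = 4.000000 - (36.598150)/(54.598150) = 3.329681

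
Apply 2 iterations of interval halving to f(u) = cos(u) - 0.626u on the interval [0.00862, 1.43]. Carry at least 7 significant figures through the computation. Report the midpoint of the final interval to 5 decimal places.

f(0.008620) = 0.994567, f(1.430000) = -0.754848 (opposite signs)
step 1: m = 0.719310, f(m) = 0.301972 > 0 → root in [0.719310, 1.430000]
step 2: m = 1.074655, f(m) = -0.196698 < 0 → root in [0.719310, 1.074655]
Midpoint of [0.719310, 1.074655] = 0.896983

0.89698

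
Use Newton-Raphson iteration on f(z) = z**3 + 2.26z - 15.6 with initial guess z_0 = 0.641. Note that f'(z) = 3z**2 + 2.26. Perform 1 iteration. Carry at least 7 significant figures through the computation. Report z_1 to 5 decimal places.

z_0 = 0.641000: f = -13.887965, f' = 3.492643 → z_1 = 0.641000 - (-13.887965)/(3.492643) = 4.617348

4.61735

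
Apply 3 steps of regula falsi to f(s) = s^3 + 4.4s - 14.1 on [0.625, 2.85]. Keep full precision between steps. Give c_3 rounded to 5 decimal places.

False-position update: c = (a·f(b) − b·f(a))/(f(b) − f(a)); replace the endpoint whose sign matches f(c).
f(0.625000) = -11.105859, f(2.850000) = 21.589125
step 1: c = 1.380790, f(c) = -5.391938 < 0 → new bracket [1.380790, 2.850000]
step 2: c = 1.674399, f(c) = -2.038278 < 0 → new bracket [1.674399, 2.850000]
step 3: c = 1.775815, f(c) = -0.686344 < 0 → new bracket [1.775815, 2.850000]

1.77582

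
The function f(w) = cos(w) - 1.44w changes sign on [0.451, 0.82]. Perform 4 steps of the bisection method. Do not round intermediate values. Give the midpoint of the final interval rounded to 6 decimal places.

f(0.451000) = 0.250572, f(0.820000) = -0.498579 (opposite signs)
step 1: m = 0.635500, f(m) = -0.110345 < 0 → root in [0.451000, 0.635500]
step 2: m = 0.543250, f(m) = 0.073753 > 0 → root in [0.543250, 0.635500]
step 3: m = 0.589375, f(m) = -0.017412 < 0 → root in [0.543250, 0.589375]
step 4: m = 0.566312, f(m) = 0.028395 > 0 → root in [0.566312, 0.589375]
Midpoint of [0.566312, 0.589375] = 0.577844

0.577844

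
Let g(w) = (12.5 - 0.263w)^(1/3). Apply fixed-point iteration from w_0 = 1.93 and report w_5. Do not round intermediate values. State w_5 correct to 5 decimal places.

w_1 = g(1.930000) = 2.288946
w_2 = g(2.288946) = 2.282924
w_3 = g(2.282924) = 2.283025
w_4 = g(2.283025) = 2.283023
w_5 = g(2.283023) = 2.283023

2.28302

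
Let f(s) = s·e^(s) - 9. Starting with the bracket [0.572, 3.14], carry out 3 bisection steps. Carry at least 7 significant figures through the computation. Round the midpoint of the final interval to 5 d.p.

1.69550

f(0.572000) = -7.986526, f(3.140000) = 63.546142 (opposite signs)
step 1: m = 1.856000, f(m) = 2.874861 > 0 → root in [0.572000, 1.856000]
step 2: m = 1.214000, f(m) = -4.912552 < 0 → root in [1.214000, 1.856000]
step 3: m = 1.535000, f(m) = -1.875565 < 0 → root in [1.535000, 1.856000]
Midpoint of [1.535000, 1.856000] = 1.695500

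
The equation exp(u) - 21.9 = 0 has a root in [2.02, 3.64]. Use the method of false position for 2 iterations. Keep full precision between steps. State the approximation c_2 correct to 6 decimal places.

3.006666

False-position update: c = (a·f(b) − b·f(a))/(f(b) − f(a)); replace the endpoint whose sign matches f(c).
f(2.020000) = -14.361675, f(3.640000) = 16.191837
step 1: c = 2.781481, f(c) = -5.757092 < 0 → new bracket [2.781481, 3.640000]
step 2: c = 3.006666, f(c) = -1.680125 < 0 → new bracket [3.006666, 3.640000]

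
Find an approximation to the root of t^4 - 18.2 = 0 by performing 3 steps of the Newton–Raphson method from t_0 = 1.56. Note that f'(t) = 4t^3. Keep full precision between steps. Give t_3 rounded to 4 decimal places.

2.0674

Newton update: t ← t − f(t)/f'(t).
t_0 = 1.560000: f = -12.277591, f' = 15.185664 → t_1 = 1.560000 - (-12.277591)/(15.185664) = 2.368499
t_1 = 2.368499: f = 13.269705, f' = 53.147091 → t_2 = 2.368499 - (13.269705)/(53.147091) = 2.118820
t_2 = 2.118820: f = 1.954694, f' = 38.048903 → t_3 = 2.118820 - (1.954694)/(38.048903) = 2.067447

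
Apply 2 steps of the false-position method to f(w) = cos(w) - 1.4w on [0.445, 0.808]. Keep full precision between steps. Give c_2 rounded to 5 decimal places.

f(0.445000) = 0.279611, f(0.808000) = -0.440254
step 1: c = 0.585997, f(c) = 0.012766 > 0 → new bracket [0.585997, 0.808000]
step 2: c = 0.592253, f(c) = 0.000532 > 0 → new bracket [0.592253, 0.808000]

0.59225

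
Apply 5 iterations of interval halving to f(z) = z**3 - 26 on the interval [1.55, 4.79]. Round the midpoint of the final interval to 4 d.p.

2.9169

f(1.550000) = -22.276125, f(4.790000) = 83.902239 (opposite signs)
step 1: m = 3.170000, f(m) = 5.855013 > 0 → root in [1.550000, 3.170000]
step 2: m = 2.360000, f(m) = -12.855744 < 0 → root in [2.360000, 3.170000]
step 3: m = 2.765000, f(m) = -4.860953 < 0 → root in [2.765000, 3.170000]
step 4: m = 2.967500, f(m) = 0.131972 > 0 → root in [2.765000, 2.967500]
step 5: m = 2.866250, f(m) = -2.452641 < 0 → root in [2.866250, 2.967500]
Midpoint of [2.866250, 2.967500] = 2.916875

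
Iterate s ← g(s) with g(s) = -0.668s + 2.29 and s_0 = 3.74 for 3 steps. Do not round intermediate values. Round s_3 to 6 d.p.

0.667323

s_1 = g(3.740000) = -0.208320
s_2 = g(-0.208320) = 2.429158
s_3 = g(2.429158) = 0.667323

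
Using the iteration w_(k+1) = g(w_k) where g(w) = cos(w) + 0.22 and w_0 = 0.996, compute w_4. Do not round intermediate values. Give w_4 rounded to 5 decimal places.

0.91100

w_1 = g(0.996000) = 0.763664
w_2 = g(0.763664) = 0.942307
w_3 = g(0.942307) = 0.807923
w_4 = g(0.807923) = 0.911001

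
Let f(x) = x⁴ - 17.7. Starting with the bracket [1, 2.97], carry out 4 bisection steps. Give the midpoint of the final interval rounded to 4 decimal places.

f(1.000000) = -16.700000, f(2.970000) = 60.108277 (opposite signs)
step 1: m = 1.985000, f(m) = -2.174627 < 0 → root in [1.985000, 2.970000]
step 2: m = 2.477500, f(m) = 19.975121 > 0 → root in [1.985000, 2.477500]
step 3: m = 2.231250, f(m) = 7.085229 > 0 → root in [1.985000, 2.231250]
step 4: m = 2.108125, f(m) = 2.050834 > 0 → root in [1.985000, 2.108125]
Midpoint of [1.985000, 2.108125] = 2.046563

2.0466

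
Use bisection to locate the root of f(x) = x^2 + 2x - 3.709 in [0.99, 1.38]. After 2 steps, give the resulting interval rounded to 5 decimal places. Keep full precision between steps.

[1.08750, 1.18500]

f(0.990000) = -0.748900, f(1.380000) = 0.955400 (opposite signs)
step 1: m = 1.185000, f(m) = 0.065225 > 0 → root in [0.990000, 1.185000]
step 2: m = 1.087500, f(m) = -0.351344 < 0 → root in [1.087500, 1.185000]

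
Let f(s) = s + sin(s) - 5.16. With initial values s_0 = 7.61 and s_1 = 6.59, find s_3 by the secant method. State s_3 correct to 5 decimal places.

5.69385

f(s_0) = 3.420384, f(s_1) = 1.732024
s_2 = 6.590000 - (1.732024)·(6.590000 - 7.610000)/(1.732024 - (3.420384)) = 5.543621; f(s_2) = -0.290345
s_3 = 5.543621 - (-0.290345)·(5.543621 - 6.590000)/(-0.290345 - (1.732024)) = 5.693846; f(s_3) = -0.021965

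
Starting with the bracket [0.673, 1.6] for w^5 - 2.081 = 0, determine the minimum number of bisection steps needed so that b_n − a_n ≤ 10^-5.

Initial width b − a = 1.6 − 0.673 = 0.927000.
After n steps the width is (b−a)/2^n; need (b−a)/2^n ≤ 10^-5.
So n ≥ log₂(0.927000/10^-5) = log₂(92700.0000) ≈ 16.5003.
Hence n = 17.

17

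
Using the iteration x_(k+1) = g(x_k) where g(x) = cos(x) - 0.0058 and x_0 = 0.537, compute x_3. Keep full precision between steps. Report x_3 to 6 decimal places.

x_1 = g(0.537000) = 0.853447
x_2 = g(0.853447) = 0.651589
x_3 = g(0.651589) = 0.789321

0.789321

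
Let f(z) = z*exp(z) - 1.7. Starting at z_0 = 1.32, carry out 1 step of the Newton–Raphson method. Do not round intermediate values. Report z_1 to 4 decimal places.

f'(z) = (z+1)*exp(z)
z_0 = 1.320000: f = 3.241316, f' = 8.684738 → z_1 = 1.320000 - (3.241316)/(8.684738) = 0.946780

0.9468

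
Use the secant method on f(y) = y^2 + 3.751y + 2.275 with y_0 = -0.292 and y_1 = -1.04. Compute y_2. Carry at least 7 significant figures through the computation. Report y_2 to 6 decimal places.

-0.814932

f(y_0) = 1.264972, f(y_1) = -0.544440
y_2 = -1.040000 - (-0.544440)·(-1.040000 - -0.292000)/(-0.544440 - (1.264972)) = -0.814932; f(y_2) = -0.117695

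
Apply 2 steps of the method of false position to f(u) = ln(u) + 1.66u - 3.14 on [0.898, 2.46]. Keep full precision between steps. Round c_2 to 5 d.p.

1.61038

f(0.898000) = -1.756905, f(2.460000) = 1.843761
step 1: c = 1.660161, f(c) = 0.122781 > 0 → new bracket [0.898000, 1.660161]
step 2: c = 1.610376, f(c) = 0.009693 > 0 → new bracket [0.898000, 1.610376]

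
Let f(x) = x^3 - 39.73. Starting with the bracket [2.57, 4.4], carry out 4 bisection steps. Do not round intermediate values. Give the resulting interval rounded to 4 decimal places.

[3.3706, 3.4850]

f(2.570000) = -22.755407, f(4.400000) = 45.454000 (opposite signs)
step 1: m = 3.485000, f(m) = 2.596109 > 0 → root in [2.570000, 3.485000]
step 2: m = 3.027500, f(m) = -11.980673 < 0 → root in [3.027500, 3.485000]
step 3: m = 3.256250, f(m) = -5.203447 < 0 → root in [3.256250, 3.485000]
step 4: m = 3.370625, f(m) = -1.435949 < 0 → root in [3.370625, 3.485000]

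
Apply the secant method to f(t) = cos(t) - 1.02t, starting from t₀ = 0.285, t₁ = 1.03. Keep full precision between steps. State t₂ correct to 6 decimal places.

Secant update: t_(k+1) = t_k − f(t_k)·(t_k − t_(k-1))/(f(t_k) − f(t_(k-1))).
f(t_0) = 0.668962, f(t_1) = -0.535781
t_2 = 1.030000 - (-0.535781)·(1.030000 - 0.285000)/(-0.535781 - (0.668962)) = 0.698679; f(t_2) = 0.053040

0.698679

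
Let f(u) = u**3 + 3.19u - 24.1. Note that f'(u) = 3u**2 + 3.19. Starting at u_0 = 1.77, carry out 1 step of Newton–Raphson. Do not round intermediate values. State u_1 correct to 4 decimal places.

u_0 = 1.770000: f = -12.908467, f' = 12.588700 → u_1 = 1.770000 - (-12.908467)/(12.588700) = 2.795401

2.7954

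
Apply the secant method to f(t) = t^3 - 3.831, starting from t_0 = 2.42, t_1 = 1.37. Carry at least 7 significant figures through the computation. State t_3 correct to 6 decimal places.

1.576085

f(t_0) = 10.341488, f(t_1) = -1.259647
t_2 = 1.370000 - (-1.259647)·(1.370000 - 2.420000)/(-1.259647 - (10.341488)) = 1.484009; f(t_2) = -0.562795
t_3 = 1.484009 - (-0.562795)·(1.484009 - 1.370000)/(-0.562795 - (-1.259647)) = 1.576085; f(t_3) = 0.084063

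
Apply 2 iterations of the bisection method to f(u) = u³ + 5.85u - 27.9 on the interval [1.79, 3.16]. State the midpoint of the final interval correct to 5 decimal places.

2.30375

f(1.790000) = -11.693161, f(3.160000) = 22.140496 (opposite signs)
step 1: m = 2.475000, f(m) = 1.739672 > 0 → root in [1.790000, 2.475000]
step 2: m = 2.132500, f(m) = -5.727211 < 0 → root in [2.132500, 2.475000]
Midpoint of [2.132500, 2.475000] = 2.303750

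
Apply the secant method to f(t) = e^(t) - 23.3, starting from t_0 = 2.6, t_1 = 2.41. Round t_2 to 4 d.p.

Secant update: t_(k+1) = t_k − f(t_k)·(t_k − t_(k-1))/(f(t_k) − f(t_(k-1))).
f(t_0) = -9.836262, f(t_1) = -12.166039
t_2 = 2.410000 - (-12.166039)·(2.410000 - 2.600000)/(-12.166039 - (-9.836262)) = 3.402175; f(t_2) = 6.729356

3.4022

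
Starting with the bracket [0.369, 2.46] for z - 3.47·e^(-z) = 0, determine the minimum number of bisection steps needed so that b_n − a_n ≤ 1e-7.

25

Initial width b − a = 2.46 − 0.369 = 2.091000.
After n steps the width is (b−a)/2^n; need (b−a)/2^n ≤ 1e-7.
So n ≥ log₂(2.091000/1e-7) = log₂(20910000.0000) ≈ 24.3177.
Hence n = 25.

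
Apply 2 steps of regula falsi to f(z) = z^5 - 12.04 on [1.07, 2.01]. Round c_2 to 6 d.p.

f(1.070000) = -10.637448, f(2.010000) = 20.768040
step 1: c = 1.388390, f(c) = -6.881092 < 0 → new bracket [1.388390, 2.010000]
step 2: c = 1.543091, f(c) = -3.291002 < 0 → new bracket [1.543091, 2.010000]

1.543091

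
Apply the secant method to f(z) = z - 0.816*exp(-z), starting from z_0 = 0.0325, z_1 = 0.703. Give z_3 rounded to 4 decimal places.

f(z_0) = -0.757406, f(z_1) = 0.299000
z_2 = 0.703000 - (0.299000)·(0.703000 - 0.032500)/(0.299000 - (-0.757406)) = 0.513225; f(z_2) = 0.024798
z_3 = 0.513225 - (0.024798)·(0.513225 - 0.703000)/(0.024798 - (0.299000)) = 0.496062; f(z_3) = -0.000820

0.4961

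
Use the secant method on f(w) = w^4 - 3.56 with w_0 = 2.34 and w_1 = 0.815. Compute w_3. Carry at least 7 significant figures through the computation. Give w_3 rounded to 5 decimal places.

1.89205

Secant update: w_(k+1) = w_k − f(w_k)·(w_k − w_(k-1))/(f(w_k) − f(w_(k-1))).
f(w_0) = 26.422195, f(w_1) = -3.118805
w_2 = 0.815000 - (-3.118805)·(0.815000 - 2.340000)/(-3.118805 - (26.422195)) = 0.976003; f(w_2) = -2.652589
w_3 = 0.976003 - (-2.652589)·(0.976003 - 0.815000)/(-2.652589 - (-3.118805)) = 1.892046; f(w_3) = 9.255230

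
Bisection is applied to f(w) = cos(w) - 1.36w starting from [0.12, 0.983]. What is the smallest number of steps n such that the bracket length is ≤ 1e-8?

Initial width b − a = 0.983 − 0.12 = 0.863000.
After n steps the width is (b−a)/2^n; need (b−a)/2^n ≤ 1e-8.
So n ≥ log₂(0.863000/1e-8) = log₂(86300000.0000) ≈ 26.3629.
Hence n = 27.

27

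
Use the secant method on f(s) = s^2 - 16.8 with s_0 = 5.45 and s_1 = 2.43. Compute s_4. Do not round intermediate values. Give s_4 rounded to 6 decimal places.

f(s_0) = 12.902500, f(s_1) = -10.895100
s_2 = 2.430000 - (-10.895100)·(2.430000 - 5.450000)/(-10.895100 - (12.902500)) = 3.812627; f(s_2) = -2.263876
s_3 = 3.812627 - (-2.263876)·(3.812627 - 2.430000)/(-2.263876 - (-10.895100)) = 4.175275; f(s_3) = 0.632920
s_4 = 4.175275 - (0.632920)·(4.175275 - 3.812627)/(0.632920 - (-2.263876)) = 4.096040; f(s_4) = -0.022456

4.096040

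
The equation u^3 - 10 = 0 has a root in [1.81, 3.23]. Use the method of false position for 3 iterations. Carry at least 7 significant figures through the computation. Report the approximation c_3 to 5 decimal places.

2.13523

f(1.810000) = -4.070259, f(3.230000) = 23.698267
step 1: c = 2.018141, f(c) = -1.780328 < 0 → new bracket [2.018141, 3.230000]
step 2: c = 2.102820, f(c) = -0.701639 < 0 → new bracket [2.102820, 3.230000]
step 3: c = 2.135233, f(c) = -0.265001 < 0 → new bracket [2.135233, 3.230000]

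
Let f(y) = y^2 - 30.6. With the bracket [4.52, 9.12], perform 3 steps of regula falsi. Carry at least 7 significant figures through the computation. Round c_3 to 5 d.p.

5.51539

False-position update: c = (a·f(b) − b·f(a))/(f(b) − f(a)); replace the endpoint whose sign matches f(c).
f(4.520000) = -10.169600, f(9.120000) = 52.574400
step 1: c = 5.265572, f(c) = -2.873753 < 0 → new bracket [5.265572, 9.120000]
step 2: c = 5.465338, f(c) = -0.730078 < 0 → new bracket [5.465338, 9.120000]
step 3: c = 5.515394, f(c) = -0.180431 < 0 → new bracket [5.515394, 9.120000]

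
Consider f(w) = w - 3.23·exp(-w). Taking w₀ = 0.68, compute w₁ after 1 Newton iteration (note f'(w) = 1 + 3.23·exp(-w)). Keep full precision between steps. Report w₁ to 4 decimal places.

1.0428

w_0 = 0.680000: f = -0.956373, f' = 2.636373 → w_1 = 0.680000 - (-0.956373)/(2.636373) = 1.042761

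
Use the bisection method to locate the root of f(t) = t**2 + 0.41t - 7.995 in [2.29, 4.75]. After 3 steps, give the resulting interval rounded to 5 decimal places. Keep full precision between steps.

f(2.290000) = -1.812000, f(4.750000) = 16.515000 (opposite signs)
step 1: m = 3.520000, f(m) = 5.838600 > 0 → root in [2.290000, 3.520000]
step 2: m = 2.905000, f(m) = 1.635075 > 0 → root in [2.290000, 2.905000]
step 3: m = 2.597500, f(m) = -0.183019 < 0 → root in [2.597500, 2.905000]

[2.59750, 2.90500]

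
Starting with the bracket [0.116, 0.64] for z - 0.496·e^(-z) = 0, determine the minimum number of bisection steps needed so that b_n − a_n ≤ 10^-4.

13

Initial width b − a = 0.64 − 0.116 = 0.524000.
After n steps the width is (b−a)/2^n; need (b−a)/2^n ≤ 10^-4.
So n ≥ log₂(0.524000/10^-4) = log₂(5240.0000) ≈ 12.3554.
Hence n = 13.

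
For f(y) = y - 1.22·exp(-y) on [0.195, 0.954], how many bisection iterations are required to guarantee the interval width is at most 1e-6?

Initial width b − a = 0.954 − 0.195 = 0.759000.
After n steps the width is (b−a)/2^n; need (b−a)/2^n ≤ 1e-6.
So n ≥ log₂(0.759000/1e-6) = log₂(759000.0000) ≈ 19.5337.
Hence n = 20.

20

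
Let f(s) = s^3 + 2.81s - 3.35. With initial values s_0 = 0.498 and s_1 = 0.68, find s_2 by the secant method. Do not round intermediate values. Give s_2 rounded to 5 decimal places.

Secant update: s_(k+1) = s_k − f(s_k)·(s_k − s_(k-1))/(f(s_k) − f(s_(k-1))).
f(s_0) = -1.827114, f(s_1) = -1.124768
s_2 = 0.680000 - (-1.124768)·(0.680000 - 0.498000)/(-1.124768 - (-1.827114)) = 0.971463; f(s_2) = 0.296619

0.97146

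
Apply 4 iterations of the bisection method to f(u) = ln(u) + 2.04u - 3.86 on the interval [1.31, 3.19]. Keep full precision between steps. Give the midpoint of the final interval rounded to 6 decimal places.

1.603750

f(1.310000) = -0.917573, f(3.190000) = 3.807621 (opposite signs)
step 1: m = 2.250000, f(m) = 1.540930 > 0 → root in [1.310000, 2.250000]
step 2: m = 1.780000, f(m) = 0.347813 > 0 → root in [1.310000, 1.780000]
step 3: m = 1.545000, f(m) = -0.273176 < 0 → root in [1.545000, 1.780000]
step 4: m = 1.662500, f(m) = 0.039822 > 0 → root in [1.545000, 1.662500]
Midpoint of [1.545000, 1.662500] = 1.603750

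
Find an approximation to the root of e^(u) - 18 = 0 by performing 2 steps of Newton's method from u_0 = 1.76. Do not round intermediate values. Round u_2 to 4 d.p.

3.2372

f'(u) = e^(u)
u_0 = 1.760000: f = -12.187563, f' = 5.812437 → u_1 = 1.760000 - (-12.187563)/(5.812437) = 3.856808
u_1 = 3.856808: f = 29.314062, f' = 47.314062 → u_2 = 3.856808 - (29.314062)/(47.314062) = 3.237244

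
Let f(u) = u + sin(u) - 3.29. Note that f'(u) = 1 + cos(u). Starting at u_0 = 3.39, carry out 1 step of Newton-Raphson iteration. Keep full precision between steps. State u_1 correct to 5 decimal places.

Newton update: u ← u − f(u)/f'(u).
u_0 = 3.390000: f = -0.145861, f' = 0.030695 → u_1 = 3.390000 - (-0.145861)/(0.030695) = 8.141965

8.14196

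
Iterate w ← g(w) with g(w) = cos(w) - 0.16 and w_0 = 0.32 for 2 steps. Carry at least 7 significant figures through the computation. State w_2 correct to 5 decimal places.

0.54439

w_1 = g(0.320000) = 0.789235
w_2 = g(0.789235) = 0.544388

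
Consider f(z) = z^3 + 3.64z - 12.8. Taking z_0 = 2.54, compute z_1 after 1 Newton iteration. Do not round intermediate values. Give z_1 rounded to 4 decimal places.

Newton update: z ← z − f(z)/f'(z).
f'(z) = 3z^2 + 3.64
z_0 = 2.540000: f = 12.832664, f' = 22.994800 → z_1 = 2.540000 - (12.832664)/(22.994800) = 1.981932

1.9819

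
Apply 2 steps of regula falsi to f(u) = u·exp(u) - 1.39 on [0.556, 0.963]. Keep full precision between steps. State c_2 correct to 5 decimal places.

f(0.556000) = -0.420512, f(0.963000) = 1.132620
step 1: c = 0.666196, f(c) = -0.093039 < 0 → new bracket [0.666196, 0.963000]
step 2: c = 0.688726, f(c) = -0.018625 < 0 → new bracket [0.688726, 0.963000]

0.68873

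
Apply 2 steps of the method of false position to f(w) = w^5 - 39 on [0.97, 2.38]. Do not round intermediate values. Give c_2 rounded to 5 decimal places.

1.96547

False-position update: c = (a·f(b) − b·f(a))/(f(b) − f(a)); replace the endpoint whose sign matches f(c).
f(0.970000) = -38.141266, f(2.380000) = 37.363317
step 1: c = 1.682264, f(c) = -25.526806 < 0 → new bracket [1.682264, 2.380000]
step 2: c = 1.965472, f(c) = -9.668522 < 0 → new bracket [1.965472, 2.380000]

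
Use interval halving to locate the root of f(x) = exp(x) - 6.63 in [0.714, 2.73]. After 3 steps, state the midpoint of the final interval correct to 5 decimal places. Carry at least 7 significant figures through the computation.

1.84800

f(0.714000) = -4.587856, f(2.730000) = 8.702887 (opposite signs)
step 1: m = 1.722000, f(m) = -1.034291 < 0 → root in [1.722000, 2.730000]
step 2: m = 2.226000, f(m) = 2.632741 > 0 → root in [1.722000, 2.226000]
step 3: m = 1.974000, f(m) = 0.569417 > 0 → root in [1.722000, 1.974000]
Midpoint of [1.722000, 1.974000] = 1.848000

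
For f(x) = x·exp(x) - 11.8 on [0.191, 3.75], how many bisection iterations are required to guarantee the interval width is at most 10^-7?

26

Initial width b − a = 3.75 − 0.191 = 3.559000.
After n steps the width is (b−a)/2^n; need (b−a)/2^n ≤ 10^-7.
So n ≥ log₂(3.559000/10^-7) = log₂(35590000.0000) ≈ 25.0850.
Hence n = 26.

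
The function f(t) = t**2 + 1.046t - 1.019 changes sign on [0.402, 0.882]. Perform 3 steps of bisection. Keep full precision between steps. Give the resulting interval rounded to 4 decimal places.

[0.5820, 0.6420]

f(0.402000) = -0.436904, f(0.882000) = 0.681496 (opposite signs)
step 1: m = 0.642000, f(m) = 0.064696 > 0 → root in [0.402000, 0.642000]
step 2: m = 0.522000, f(m) = -0.200504 < 0 → root in [0.522000, 0.642000]
step 3: m = 0.582000, f(m) = -0.071504 < 0 → root in [0.582000, 0.642000]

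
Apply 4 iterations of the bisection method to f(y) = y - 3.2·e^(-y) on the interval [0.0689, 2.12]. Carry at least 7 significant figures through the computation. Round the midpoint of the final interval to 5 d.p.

1.03035

f(0.068900) = -2.918044, f(2.120000) = 1.735899 (opposite signs)
step 1: m = 1.094450, f(m) = 0.023334 > 0 → root in [0.068900, 1.094450]
step 2: m = 0.581675, f(m) = -1.207001 < 0 → root in [0.581675, 1.094450]
step 3: m = 0.838063, f(m) = -0.546090 < 0 → root in [0.838063, 1.094450]
step 4: m = 0.966256, f(m) = -0.251359 < 0 → root in [0.966256, 1.094450]
Midpoint of [0.966256, 1.094450] = 1.030353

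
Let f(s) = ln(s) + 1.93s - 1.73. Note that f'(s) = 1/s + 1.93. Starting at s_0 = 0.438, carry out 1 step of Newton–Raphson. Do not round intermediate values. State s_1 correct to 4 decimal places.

0.8439

s_0 = 0.438000: f = -1.710196, f' = 4.213105 → s_1 = 0.438000 - (-1.710196)/(4.213105) = 0.843923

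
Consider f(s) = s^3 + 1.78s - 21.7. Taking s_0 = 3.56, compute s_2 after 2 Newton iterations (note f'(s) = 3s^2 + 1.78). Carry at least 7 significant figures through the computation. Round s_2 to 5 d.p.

s_0 = 3.560000: f = 29.754816, f' = 39.800800 → s_1 = 3.560000 - (29.754816)/(39.800800) = 2.812407
s_1 = 2.812407: f = 5.551181, f' = 25.508892 → s_2 = 2.812407 - (5.551181)/(25.508892) = 2.594789

2.59479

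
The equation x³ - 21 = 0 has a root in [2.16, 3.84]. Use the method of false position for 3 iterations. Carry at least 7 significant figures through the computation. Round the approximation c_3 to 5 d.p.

f(2.160000) = -10.922304, f(3.840000) = 35.623104
step 1: c = 2.554227, f(c) = -4.336024 < 0 → new bracket [2.554227, 3.840000]
step 2: c = 2.693748, f(c) = -1.453406 < 0 → new bracket [2.693748, 3.840000]
step 3: c = 2.738682, f(c) = -0.458854 < 0 → new bracket [2.738682, 3.840000]

2.73868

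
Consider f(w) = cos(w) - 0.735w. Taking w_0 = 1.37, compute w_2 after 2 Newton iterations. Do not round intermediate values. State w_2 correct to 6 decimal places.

0.873718

f'(w) = -sin(w) - 0.735
w_0 = 1.370000: f = -0.807500, f' = -1.714908 → w_1 = 1.370000 - (-0.807500)/(-1.714908) = 0.899129
w_1 = 0.899129: f = -0.038568, f' = -1.517785 → w_2 = 0.899129 - (-0.038568)/(-1.517785) = 0.873718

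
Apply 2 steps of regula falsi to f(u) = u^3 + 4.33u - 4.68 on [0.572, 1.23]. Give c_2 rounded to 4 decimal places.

False-position update: c = (a·f(b) − b·f(a))/(f(b) − f(a)); replace the endpoint whose sign matches f(c).
f(0.572000) = -2.016091, f(1.230000) = 2.506767
step 1: c = 0.865307, f(c) = -0.285314 < 0 → new bracket [0.865307, 1.230000]
step 2: c = 0.902574, f(c) = -0.036580 < 0 → new bracket [0.902574, 1.230000]

0.9026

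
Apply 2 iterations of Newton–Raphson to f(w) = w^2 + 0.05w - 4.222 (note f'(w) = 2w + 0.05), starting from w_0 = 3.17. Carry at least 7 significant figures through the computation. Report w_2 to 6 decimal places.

2.039064

Newton update: w ← w − f(w)/f'(w).
w_0 = 3.170000: f = 5.985400, f' = 6.390000 → w_1 = 3.170000 - (5.985400)/(6.390000) = 2.233318
w_1 = 2.233318: f = 0.877374, f' = 4.516635 → w_2 = 2.233318 - (0.877374)/(4.516635) = 2.039064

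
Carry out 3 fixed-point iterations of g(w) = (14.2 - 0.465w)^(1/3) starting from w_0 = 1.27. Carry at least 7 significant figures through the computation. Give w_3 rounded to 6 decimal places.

w_1 = g(1.270000) = 2.387519
w_2 = g(2.387519) = 2.356737
w_3 = g(2.356737) = 2.357595

2.357595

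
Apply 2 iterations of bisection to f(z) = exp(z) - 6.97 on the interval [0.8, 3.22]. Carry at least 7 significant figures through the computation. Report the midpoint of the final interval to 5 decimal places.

f(0.800000) = -4.744459, f(3.220000) = 18.058120 (opposite signs)
step 1: m = 2.010000, f(m) = 0.493317 > 0 → root in [0.800000, 2.010000]
step 2: m = 1.405000, f(m) = -2.894473 < 0 → root in [1.405000, 2.010000]
Midpoint of [1.405000, 2.010000] = 1.707500

1.70750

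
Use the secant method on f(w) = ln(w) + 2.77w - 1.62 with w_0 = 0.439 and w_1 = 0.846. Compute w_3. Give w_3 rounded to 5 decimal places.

f(w_0) = -1.227226, f(w_1) = 0.556184
w_2 = 0.846000 - (0.556184)·(0.846000 - 0.439000)/(0.556184 - (-1.227226)) = 0.719071; f(w_2) = 0.042030
w_3 = 0.719071 - (0.042030)·(0.719071 - 0.846000)/(0.042030 - (0.556184)) = 0.708695; f(w_3) = -0.001246

0.70869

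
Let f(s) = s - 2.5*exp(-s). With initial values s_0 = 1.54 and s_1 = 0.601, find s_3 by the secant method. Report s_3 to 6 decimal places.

f(s_0) = 1.004047, f(s_1) = -0.769658
s_2 = 0.601000 - (-0.769658)·(0.601000 - 1.540000)/(-0.769658 - (1.004047)) = 1.008457; f(s_2) = 0.096504
s_3 = 1.008457 - (0.096504)·(1.008457 - 0.601000)/(0.096504 - (-0.769658)) = 0.963060; f(s_3) = 0.008753

0.963060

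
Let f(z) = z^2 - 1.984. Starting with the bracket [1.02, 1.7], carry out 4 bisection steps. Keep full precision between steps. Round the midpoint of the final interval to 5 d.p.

f(1.020000) = -0.943600, f(1.700000) = 0.906000 (opposite signs)
step 1: m = 1.360000, f(m) = -0.134400 < 0 → root in [1.360000, 1.700000]
step 2: m = 1.530000, f(m) = 0.356900 > 0 → root in [1.360000, 1.530000]
step 3: m = 1.445000, f(m) = 0.104025 > 0 → root in [1.360000, 1.445000]
step 4: m = 1.402500, f(m) = -0.016994 < 0 → root in [1.402500, 1.445000]
Midpoint of [1.402500, 1.445000] = 1.423750

1.42375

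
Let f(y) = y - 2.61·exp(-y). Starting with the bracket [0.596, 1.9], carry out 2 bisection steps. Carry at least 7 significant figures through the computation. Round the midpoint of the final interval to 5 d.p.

1.08500

f(0.596000) = -0.842139, f(1.900000) = 1.509626 (opposite signs)
step 1: m = 1.248000, f(m) = 0.498725 > 0 → root in [0.596000, 1.248000]
step 2: m = 0.922000, f(m) = -0.116057 < 0 → root in [0.922000, 1.248000]
Midpoint of [0.922000, 1.248000] = 1.085000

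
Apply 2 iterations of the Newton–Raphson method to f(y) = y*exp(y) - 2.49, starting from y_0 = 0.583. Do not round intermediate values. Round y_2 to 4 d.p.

0.9695

f'(y) = (y+1)*exp(y)
y_0 = 0.583000: f = -1.445611, f' = 2.835793 → y_1 = 0.583000 - (-1.445611)/(2.835793) = 1.092773
y_1 = 1.092773: f = 0.769232, f' = 6.241765 → y_2 = 1.092773 - (0.769232)/(6.241765) = 0.969534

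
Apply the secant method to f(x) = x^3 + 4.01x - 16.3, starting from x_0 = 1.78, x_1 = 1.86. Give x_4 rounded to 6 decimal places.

2.017370

f(x_0) = -3.522448, f(x_1) = -2.406544
x_2 = 1.860000 - (-2.406544)·(1.860000 - 1.780000)/(-2.406544 - (-3.522448)) = 2.032527; f(x_2) = 0.247139
x_3 = 2.032527 - (0.247139)·(2.032527 - 1.860000)/(0.247139 - (-2.406544)) = 2.016459; f(x_3) = -0.014855
x_4 = 2.016459 - (-0.014855)·(2.016459 - 2.032527)/(-0.014855 - (0.247139)) = 2.017370; f(x_4) = -0.000084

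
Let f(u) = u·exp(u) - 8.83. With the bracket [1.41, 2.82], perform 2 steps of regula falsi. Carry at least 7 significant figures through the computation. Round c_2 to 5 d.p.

f(1.410000) = -3.054703, f(2.820000) = 38.480719
step 1: c = 1.513698, f(c) = -1.952513 < 0 → new bracket [1.513698, 2.820000]
step 2: c = 1.576779, f(c) = -1.199427 < 0 → new bracket [1.576779, 2.820000]

1.57678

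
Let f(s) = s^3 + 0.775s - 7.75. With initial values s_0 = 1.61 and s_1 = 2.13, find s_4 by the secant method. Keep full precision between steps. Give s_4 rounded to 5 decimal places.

Secant update: s_(k+1) = s_k − f(s_k)·(s_k − s_(k-1))/(f(s_k) − f(s_(k-1))).
f(s_0) = -2.328969, f(s_1) = 3.564347
s_2 = 2.130000 - (3.564347)·(2.130000 - 1.610000)/(3.564347 - (-2.328969)) = 1.815498; f(s_2) = -0.359049
s_3 = 1.815498 - (-0.359049)·(1.815498 - 2.130000)/(-0.359049 - (3.564347)) = 1.844279; f(s_3) = -0.047612
s_4 = 1.844279 - (-0.047612)·(1.844279 - 1.815498)/(-0.047612 - (-0.359049)) = 1.848680; f(s_4) = 0.000804

1.84868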